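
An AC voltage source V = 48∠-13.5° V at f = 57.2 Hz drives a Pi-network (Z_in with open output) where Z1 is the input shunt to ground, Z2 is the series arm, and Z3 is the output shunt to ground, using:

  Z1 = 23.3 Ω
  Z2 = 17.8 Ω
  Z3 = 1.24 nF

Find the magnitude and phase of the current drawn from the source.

Step 1 — Angular frequency: ω = 2π·f = 2π·57.2 = 359.4 rad/s.
Step 2 — Component impedances:
  Z1: Z = R = 23.3 Ω
  Z2: Z = R = 17.8 Ω
  Z3: Z = 1/(jωC) = -j/(ω·C) = 0 - j2.244e+06 Ω
Step 3 — With open output, the series arm Z2 and the output shunt Z3 appear in series to ground: Z2 + Z3 = 17.8 - j2.244e+06 Ω.
Step 4 — Parallel with input shunt Z1: Z_in = Z1 || (Z2 + Z3) = 23.3 - j0.0002419 Ω = 23.3∠-0.0° Ω.
Step 5 — Source phasor: V = 48∠-13.5° V = 46.67 - j11.21 V.
Step 6 — Ohm's law: I = V / Z_total = (46.67 - j11.21) / (23.3 - j0.0002419) = 2.003 - j0.4809 A.
Step 7 — Convert to polar: |I| = 2.06 A, ∠I = -13.5°.

I = 2.06∠-13.5° A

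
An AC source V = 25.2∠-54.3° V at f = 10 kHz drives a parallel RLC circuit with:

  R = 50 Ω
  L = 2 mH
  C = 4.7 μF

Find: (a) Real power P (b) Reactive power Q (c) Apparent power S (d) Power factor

Step 1 — Angular frequency: ω = 2π·f = 2π·1e+04 = 6.283e+04 rad/s.
Step 2 — Component impedances:
  R: Z = R = 50 Ω
  L: Z = jωL = j·6.283e+04·0.002 = 0 + j125.7 Ω
  C: Z = 1/(jωC) = -j/(ω·C) = 0 - j3.386 Ω
Step 3 — Parallel combination: 1/Z_total = 1/R + 1/L + 1/C; Z_total = 0.241 - j3.463 Ω = 3.472∠-86.0° Ω.
Step 4 — Source phasor: V = 25.2∠-54.3° V = 14.71 - j20.46 V.
Step 5 — Current: I = V / Z = 6.175 + j3.816 A = 7.259∠31.7° A.
Step 6 — Complex power: S = V·I* = 12.7 - j182.5 VA.
Step 7 — Real power: P = Re(S) = 12.7 W.
Step 8 — Reactive power: Q = Im(S) = -182.5 VAR.
Step 9 — Apparent power: |S| = 182.9 VA.
Step 10 — Power factor: PF = P/|S| = 0.06943 (leading).

(a) P = 12.7 W  (b) Q = -182.5 VAR  (c) S = 182.9 VA  (d) PF = 0.06943 (leading)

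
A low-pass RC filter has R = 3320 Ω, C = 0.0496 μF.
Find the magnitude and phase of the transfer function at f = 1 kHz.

Step 1 — Angular frequency: ω = 2π·1000 = 6283 rad/s.
Step 2 — Transfer function: H(jω) = 1/(1 + jωRC).
Step 3 — Denominator: 1 + jωRC = 1 + j·6283·3320·4.96e-08 = 1 + j1.035.
Step 4 — H = 0.483 - j0.4997.
Step 5 — Magnitude: |H| = 0.695 (-3.2 dB); phase: φ = -46.0°.

|H| = 0.695 (-3.2 dB), φ = -46.0°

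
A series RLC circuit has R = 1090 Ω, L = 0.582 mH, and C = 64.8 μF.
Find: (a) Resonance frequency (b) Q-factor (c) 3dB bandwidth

Step 1 — Resonance condition Im(Z)=0 gives ω₀ = 1/√(LC).
Step 2 — ω₀ = 1/√(0.000582·6.48e-05) = 5149 rad/s.
Step 3 — f₀ = ω₀/(2π) = 819.5 Hz.
Step 4 — Series Q: Q = ω₀L/R = 5149·0.000582/1090 = 0.002749.
Step 5 — 3dB bandwidth: Δω = ω₀/Q = 1.873e+06 rad/s; BW = Δω/(2π) = 2.981e+05 Hz.

(a) f₀ = 819.5 Hz  (b) Q = 0.002749  (c) BW = 2.981e+05 Hz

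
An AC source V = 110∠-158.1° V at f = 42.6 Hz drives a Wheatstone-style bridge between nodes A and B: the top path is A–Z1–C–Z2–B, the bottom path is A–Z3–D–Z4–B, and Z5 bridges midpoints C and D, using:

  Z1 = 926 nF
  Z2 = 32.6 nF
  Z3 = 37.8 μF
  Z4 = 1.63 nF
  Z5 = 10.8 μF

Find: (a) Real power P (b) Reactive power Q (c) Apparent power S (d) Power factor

Step 1 — Angular frequency: ω = 2π·f = 2π·42.6 = 267.7 rad/s.
Step 2 — Component impedances:
  Z1: Z = 1/(jωC) = -j/(ω·C) = 0 - j4035 Ω
  Z2: Z = 1/(jωC) = -j/(ω·C) = 0 - j1.146e+05 Ω
  Z3: Z = 1/(jωC) = -j/(ω·C) = 0 - j98.84 Ω
  Z4: Z = 1/(jωC) = -j/(ω·C) = 0 - j2.292e+06 Ω
  Z5: Z = 1/(jωC) = -j/(ω·C) = 0 - j345.9 Ω
Step 3 — Bridge requires nodal analysis (the Z5 bridge couples midpoints C and D, so the two paths cannot be reduced to a simple series/parallel combination). Setting node B to ground and injecting 1 A at node A, the 3-node admittance system at A, C, D solves to V_A = Z_AB = 0 - j1.095e+05 Ω = 1.095e+05∠-90.0° Ω.
Step 4 — Source phasor: V = 110∠-158.1° V = -102.1 - j41.03 V.
Step 5 — Current: I = V / Z = 0.0003746 - j0.0009319 A = 0.001004∠-68.1° A.
Step 6 — Complex power: S = V·I* = 0 - j0.1105 VA.
Step 7 — Real power: P = Re(S) = 0 W.
Step 8 — Reactive power: Q = Im(S) = -0.1105 VAR.
Step 9 — Apparent power: |S| = 0.1105 VA.
Step 10 — Power factor: PF = P/|S| = 0 (leading).

(a) P = 0 W  (b) Q = -0.1105 VAR  (c) S = 0.1105 VA  (d) PF = 0 (leading)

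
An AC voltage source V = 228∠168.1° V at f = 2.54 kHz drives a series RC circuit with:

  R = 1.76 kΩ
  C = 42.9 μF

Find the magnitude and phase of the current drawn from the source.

Step 1 — Angular frequency: ω = 2π·f = 2π·2540 = 1.596e+04 rad/s.
Step 2 — Component impedances:
  R: Z = R = 1760 Ω
  C: Z = 1/(jωC) = -j/(ω·C) = 0 - j1.461 Ω
Step 3 — Series combination: Z_total = R + C = 1760 - j1.461 Ω = 1760∠-0.0° Ω.
Step 4 — Source phasor: V = 228∠168.1° V = -223.1 + j47.01 V.
Step 5 — Ohm's law: I = V / Z_total = (-223.1 + j47.01) / (1760 - j1.461) = -0.1268 + j0.02661 A.
Step 6 — Convert to polar: |I| = 0.1295 A, ∠I = 168.1°.

I = 0.1295∠168.1° A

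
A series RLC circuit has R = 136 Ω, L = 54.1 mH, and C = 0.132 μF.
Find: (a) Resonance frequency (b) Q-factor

Step 1 — Resonance condition Im(Z)=0 gives ω₀ = 1/√(LC).
Step 2 — ω₀ = 1/√(0.0541·1.32e-07) = 1.183e+04 rad/s.
Step 3 — f₀ = ω₀/(2π) = 1883 Hz.
Step 4 — Series Q: Q = ω₀L/R = 1.183e+04·0.0541/136 = 4.707.

(a) f₀ = 1883 Hz  (b) Q = 4.707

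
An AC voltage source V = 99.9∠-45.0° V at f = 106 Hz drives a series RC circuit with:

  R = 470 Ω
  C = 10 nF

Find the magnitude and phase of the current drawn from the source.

Step 1 — Angular frequency: ω = 2π·f = 2π·106 = 666 rad/s.
Step 2 — Component impedances:
  R: Z = R = 470 Ω
  C: Z = 1/(jωC) = -j/(ω·C) = 0 - j1.501e+05 Ω
Step 3 — Series combination: Z_total = R + C = 470 - j1.501e+05 Ω = 1.501e+05∠-89.8° Ω.
Step 4 — Source phasor: V = 99.9∠-45.0° V = 70.64 - j70.64 V.
Step 5 — Ohm's law: I = V / Z_total = (70.64 - j70.64) / (470 - j1.501e+05) = 0.0004719 + j0.000469 A.
Step 6 — Convert to polar: |I| = 0.0006653 A, ∠I = 44.8°.

I = 0.0006653∠44.8° A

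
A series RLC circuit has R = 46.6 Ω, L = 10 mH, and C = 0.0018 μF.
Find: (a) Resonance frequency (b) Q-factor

Step 1 — Resonance condition Im(Z)=0 gives ω₀ = 1/√(LC).
Step 2 — ω₀ = 1/√(0.01·1.8e-09) = 2.357e+05 rad/s.
Step 3 — f₀ = ω₀/(2π) = 3.751e+04 Hz.
Step 4 — Series Q: Q = ω₀L/R = 2.357e+05·0.01/46.6 = 50.58.

(a) f₀ = 3.751e+04 Hz  (b) Q = 50.58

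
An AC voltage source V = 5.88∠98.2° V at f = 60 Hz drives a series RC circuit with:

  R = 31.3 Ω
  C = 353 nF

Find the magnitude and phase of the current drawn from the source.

Step 1 — Angular frequency: ω = 2π·f = 2π·60 = 377 rad/s.
Step 2 — Component impedances:
  R: Z = R = 31.3 Ω
  C: Z = 1/(jωC) = -j/(ω·C) = 0 - j7514 Ω
Step 3 — Series combination: Z_total = R + C = 31.3 - j7514 Ω = 7514∠-89.8° Ω.
Step 4 — Source phasor: V = 5.88∠98.2° V = -0.8387 + j5.82 V.
Step 5 — Ohm's law: I = V / Z_total = (-0.8387 + j5.82) / (31.3 - j7514) = -0.0007749 - j0.0001084 A.
Step 6 — Convert to polar: |I| = 0.0007825 A, ∠I = -172.0°.

I = 0.0007825∠-172.0° A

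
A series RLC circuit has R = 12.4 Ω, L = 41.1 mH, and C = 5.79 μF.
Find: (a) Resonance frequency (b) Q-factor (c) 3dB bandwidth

Step 1 — Resonance: ω₀ = 1/√(LC) = 1/√(0.0411·5.79e-06) = 2050 rad/s.
Step 2 — f₀ = ω₀/(2π) = 326.3 Hz.
Step 3 — Series Q: Q = ω₀L/R = 2050·0.0411/12.4 = 6.795.
Step 4 — Bandwidth: Δω = ω₀/Q = 301.7 rad/s; BW = Δω/(2π) = 48.02 Hz.

(a) f₀ = 326.3 Hz  (b) Q = 6.795  (c) BW = 48.02 Hz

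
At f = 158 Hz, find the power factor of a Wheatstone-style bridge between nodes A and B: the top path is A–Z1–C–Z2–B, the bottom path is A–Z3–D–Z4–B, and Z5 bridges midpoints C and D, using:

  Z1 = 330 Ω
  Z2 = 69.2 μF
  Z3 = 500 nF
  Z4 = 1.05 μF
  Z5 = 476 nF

Step 1 — Angular frequency: ω = 2π·f = 2π·158 = 992.7 rad/s.
Step 2 — Component impedances:
  Z1: Z = R = 330 Ω
  Z2: Z = 1/(jωC) = -j/(ω·C) = 0 - j14.56 Ω
  Z3: Z = 1/(jωC) = -j/(ω·C) = 0 - j2015 Ω
  Z4: Z = 1/(jωC) = -j/(ω·C) = 0 - j959.3 Ω
  Z5: Z = 1/(jωC) = -j/(ω·C) = 0 - j2116 Ω
Step 3 — Bridge requires nodal analysis (the Z5 bridge couples midpoints C and D, so the two paths cannot be reduced to a simple series/parallel combination). Setting node B to ground and injecting 1 A at node A, the 3-node admittance system at A, C, D solves to V_A = Z_AB = 322.7 - j54.16 Ω = 327.2∠-9.5° Ω.
Step 4 — Power factor: PF = cos(φ) = Re(Z)/|Z| = 322.7/327.2 = 0.9862.
Step 5 — Type: Im(Z) = -54.16 ⇒ leading (phase φ = -9.5°).

PF = 0.9862 (leading, φ = -9.5°)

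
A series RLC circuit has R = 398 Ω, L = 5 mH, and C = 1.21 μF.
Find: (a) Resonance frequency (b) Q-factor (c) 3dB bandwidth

Step 1 — Resonance: ω₀ = 1/√(LC) = 1/√(0.005·1.21e-06) = 1.286e+04 rad/s.
Step 2 — f₀ = ω₀/(2π) = 2046 Hz.
Step 3 — Series Q: Q = ω₀L/R = 1.286e+04·0.005/398 = 0.1615.
Step 4 — Bandwidth: Δω = ω₀/Q = 7.96e+04 rad/s; BW = Δω/(2π) = 1.267e+04 Hz.

(a) f₀ = 2046 Hz  (b) Q = 0.1615  (c) BW = 1.267e+04 Hz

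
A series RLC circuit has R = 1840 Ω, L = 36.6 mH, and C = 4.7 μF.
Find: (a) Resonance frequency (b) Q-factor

Step 1 — Resonance condition Im(Z)=0 gives ω₀ = 1/√(LC).
Step 2 — ω₀ = 1/√(0.0366·4.7e-06) = 2411 rad/s.
Step 3 — f₀ = ω₀/(2π) = 383.7 Hz.
Step 4 — Series Q: Q = ω₀L/R = 2411·0.0366/1840 = 0.04796.

(a) f₀ = 383.7 Hz  (b) Q = 0.04796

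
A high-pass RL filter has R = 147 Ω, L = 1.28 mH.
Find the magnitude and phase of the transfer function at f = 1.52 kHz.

Step 1 — Angular frequency: ω = 2π·1520 = 9550 rad/s.
Step 2 — Transfer function: H(jω) = jωL/(R + jωL).
Step 3 — Numerator jωL = j·12.22; denominator R + jωL = 147 + j12.22.
Step 4 — H = 0.006868 + j0.08259.
Step 5 — Magnitude: |H| = 0.08287 (-21.6 dB); phase: φ = 85.2°.

|H| = 0.08287 (-21.6 dB), φ = 85.2°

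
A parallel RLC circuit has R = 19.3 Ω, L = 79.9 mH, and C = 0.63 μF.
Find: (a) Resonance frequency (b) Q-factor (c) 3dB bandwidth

Step 1 — Resonance: ω₀ = 1/√(LC) = 1/√(0.0799·6.3e-07) = 4457 rad/s.
Step 2 — f₀ = ω₀/(2π) = 709.4 Hz.
Step 3 — Parallel Q: Q = R/(ω₀L) = 19.3/(4457·0.0799) = 0.05419.
Step 4 — Bandwidth: Δω = ω₀/Q = 8.224e+04 rad/s; BW = Δω/(2π) = 1.309e+04 Hz.

(a) f₀ = 709.4 Hz  (b) Q = 0.05419  (c) BW = 1.309e+04 Hz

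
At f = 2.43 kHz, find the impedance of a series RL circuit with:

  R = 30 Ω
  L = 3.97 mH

Step 1 — Angular frequency: ω = 2π·f = 2π·2430 = 1.527e+04 rad/s.
Step 2 — Component impedances:
  R: Z = R = 30 Ω
  L: Z = jωL = j·1.527e+04·0.00397 = 0 + j60.61 Ω
Step 3 — Series combination: Z_total = R + L = 30 + j60.61 Ω = 67.63∠63.7° Ω.

Z = 30 + j60.61 Ω = 67.63∠63.7° Ω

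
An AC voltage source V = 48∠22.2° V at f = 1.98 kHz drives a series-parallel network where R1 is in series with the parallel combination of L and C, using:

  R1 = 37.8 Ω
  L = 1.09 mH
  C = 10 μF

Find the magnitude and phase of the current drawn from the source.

Step 1 — Angular frequency: ω = 2π·f = 2π·1980 = 1.244e+04 rad/s.
Step 2 — Component impedances:
  R1: Z = R = 37.8 Ω
  L: Z = jωL = j·1.244e+04·0.00109 = 0 + j13.56 Ω
  C: Z = 1/(jωC) = -j/(ω·C) = 0 - j8.038 Ω
Step 3 — Parallel branch: L || C = 1/(1/L + 1/C) = 0 - j19.74 Ω.
Step 4 — Series with R1: Z_total = R1 + (L || C) = 37.8 - j19.74 Ω = 42.64∠-27.6° Ω.
Step 5 — Source phasor: V = 48∠22.2° V = 44.44 + j18.14 V.
Step 6 — Ohm's law: I = V / Z_total = (44.44 + j18.14) / (37.8 - j19.74) = 0.727 + j0.8594 A.
Step 7 — Convert to polar: |I| = 1.126 A, ∠I = 49.8°.

I = 1.126∠49.8° A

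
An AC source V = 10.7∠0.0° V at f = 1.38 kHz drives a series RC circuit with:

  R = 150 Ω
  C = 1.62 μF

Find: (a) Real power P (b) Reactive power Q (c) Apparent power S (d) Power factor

Step 1 — Angular frequency: ω = 2π·f = 2π·1380 = 8671 rad/s.
Step 2 — Component impedances:
  R: Z = R = 150 Ω
  C: Z = 1/(jωC) = -j/(ω·C) = 0 - j71.19 Ω
Step 3 — Series combination: Z_total = R + C = 150 - j71.19 Ω = 166∠-25.4° Ω.
Step 4 — Source phasor: V = 10.7∠0.0° V = 10.7 V.
Step 5 — Current: I = V / Z = 0.05822 + j0.02763 A = 0.06444∠25.4° A.
Step 6 — Complex power: S = V·I* = 0.6229 - j0.2957 VA.
Step 7 — Real power: P = Re(S) = 0.6229 W.
Step 8 — Reactive power: Q = Im(S) = -0.2957 VAR.
Step 9 — Apparent power: |S| = 0.6895 VA.
Step 10 — Power factor: PF = P/|S| = 0.9034 (leading).

(a) P = 0.6229 W  (b) Q = -0.2957 VAR  (c) S = 0.6895 VA  (d) PF = 0.9034 (leading)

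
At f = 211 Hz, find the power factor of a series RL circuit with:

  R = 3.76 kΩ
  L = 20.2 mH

Step 1 — Angular frequency: ω = 2π·f = 2π·211 = 1326 rad/s.
Step 2 — Component impedances:
  R: Z = R = 3760 Ω
  L: Z = jωL = j·1326·0.0202 = 0 + j26.78 Ω
Step 3 — Series combination: Z_total = R + L = 3760 + j26.78 Ω = 3760∠0.4° Ω.
Step 4 — Power factor: PF = cos(φ) = Re(Z)/|Z| = 3760/3760 = 1.
Step 5 — Type: Im(Z) = 26.78 ⇒ lagging (phase φ = 0.4°).

PF = 1 (lagging, φ = 0.4°)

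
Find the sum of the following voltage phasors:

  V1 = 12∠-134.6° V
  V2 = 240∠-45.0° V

Step 1 — Convert each phasor to rectangular form:
  V1 = 12·(cos(-134.6°) + j·sin(-134.6°)) = -8.426 - j8.544 V
  V2 = 240·(cos(-45.0°) + j·sin(-45.0°)) = 169.7 - j169.7 V
Step 2 — Sum components: V_total = 161.3 - j178.2 V.
Step 3 — Convert to polar: |V_total| = 240.4 V, ∠V_total = -47.9°.

V_total = 240.4∠-47.9° V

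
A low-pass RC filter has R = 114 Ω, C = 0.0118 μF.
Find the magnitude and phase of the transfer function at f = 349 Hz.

Step 1 — Angular frequency: ω = 2π·349 = 2193 rad/s.
Step 2 — Transfer function: H(jω) = 1/(1 + jωRC).
Step 3 — Denominator: 1 + jωRC = 1 + j·2193·114·1.18e-08 = 1 + j0.00295.
Step 4 — H = 1 - j0.00295.
Step 5 — Magnitude: |H| = 1 (-0.0 dB); phase: φ = -0.2°.

|H| = 1 (-0.0 dB), φ = -0.2°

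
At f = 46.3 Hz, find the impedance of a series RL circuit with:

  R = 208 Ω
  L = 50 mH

Step 1 — Angular frequency: ω = 2π·f = 2π·46.3 = 290.9 rad/s.
Step 2 — Component impedances:
  R: Z = R = 208 Ω
  L: Z = jωL = j·290.9·0.05 = 0 + j14.55 Ω
Step 3 — Series combination: Z_total = R + L = 208 + j14.55 Ω = 208.5∠4.0° Ω.

Z = 208 + j14.55 Ω = 208.5∠4.0° Ω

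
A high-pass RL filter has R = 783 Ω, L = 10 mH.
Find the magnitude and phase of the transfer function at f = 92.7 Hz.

Step 1 — Angular frequency: ω = 2π·92.7 = 582.5 rad/s.
Step 2 — Transfer function: H(jω) = jωL/(R + jωL).
Step 3 — Numerator jωL = j·5.825; denominator R + jωL = 783 + j5.825.
Step 4 — H = 5.533e-05 + j0.007438.
Step 5 — Magnitude: |H| = 0.007439 (-42.6 dB); phase: φ = 89.6°.

|H| = 0.007439 (-42.6 dB), φ = 89.6°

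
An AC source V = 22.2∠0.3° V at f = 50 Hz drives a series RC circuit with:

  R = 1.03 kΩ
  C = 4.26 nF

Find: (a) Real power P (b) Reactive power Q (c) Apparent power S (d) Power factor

Step 1 — Angular frequency: ω = 2π·f = 2π·50 = 314.2 rad/s.
Step 2 — Component impedances:
  R: Z = R = 1030 Ω
  C: Z = 1/(jωC) = -j/(ω·C) = 0 - j7.472e+05 Ω
Step 3 — Series combination: Z_total = R + C = 1030 - j7.472e+05 Ω = 7.472e+05∠-89.9° Ω.
Step 4 — Source phasor: V = 22.2∠0.3° V = 22.2 + j0.1162 V.
Step 5 — Current: I = V / Z = -1.146e-07 + j2.971e-05 A = 2.971e-05∠90.2° A.
Step 6 — Complex power: S = V·I* = 9.092e-07 - j0.0006596 VA.
Step 7 — Real power: P = Re(S) = 9.092e-07 W.
Step 8 — Reactive power: Q = Im(S) = -0.0006596 VAR.
Step 9 — Apparent power: |S| = 0.0006596 VA.
Step 10 — Power factor: PF = P/|S| = 0.001378 (leading).

(a) P = 9.092e-07 W  (b) Q = -0.0006596 VAR  (c) S = 0.0006596 VA  (d) PF = 0.001378 (leading)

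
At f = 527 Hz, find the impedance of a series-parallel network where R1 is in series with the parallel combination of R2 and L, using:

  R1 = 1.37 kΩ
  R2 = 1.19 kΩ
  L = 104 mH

Step 1 — Angular frequency: ω = 2π·f = 2π·527 = 3311 rad/s.
Step 2 — Component impedances:
  R1: Z = R = 1370 Ω
  R2: Z = R = 1190 Ω
  L: Z = jωL = j·3311·0.104 = 0 + j344.4 Ω
Step 3 — Parallel branch: R2 || L = 1/(1/R2 + 1/L) = 91.95 + j317.8 Ω.
Step 4 — Series with R1: Z_total = R1 + (R2 || L) = 1462 + j317.8 Ω = 1496∠12.3° Ω.

Z = 1462 + j317.8 Ω = 1496∠12.3° Ω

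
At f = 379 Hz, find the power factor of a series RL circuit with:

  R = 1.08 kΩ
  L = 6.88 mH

Step 1 — Angular frequency: ω = 2π·f = 2π·379 = 2381 rad/s.
Step 2 — Component impedances:
  R: Z = R = 1080 Ω
  L: Z = jωL = j·2381·0.00688 = 0 + j16.38 Ω
Step 3 — Series combination: Z_total = R + L = 1080 + j16.38 Ω = 1080∠0.9° Ω.
Step 4 — Power factor: PF = cos(φ) = Re(Z)/|Z| = 1080/1080.1 = 0.9999.
Step 5 — Type: Im(Z) = 16.38 ⇒ lagging (phase φ = 0.9°).

PF = 0.9999 (lagging, φ = 0.9°)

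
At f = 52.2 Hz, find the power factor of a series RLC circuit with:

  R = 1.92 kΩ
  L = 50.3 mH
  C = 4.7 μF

Step 1 — Angular frequency: ω = 2π·f = 2π·52.2 = 328 rad/s.
Step 2 — Component impedances:
  R: Z = R = 1920 Ω
  L: Z = jωL = j·328·0.0503 = 0 + j16.5 Ω
  C: Z = 1/(jωC) = -j/(ω·C) = 0 - j648.7 Ω
Step 3 — Series combination: Z_total = R + L + C = 1920 - j632.2 Ω = 2021∠-18.2° Ω.
Step 4 — Power factor: PF = cos(φ) = Re(Z)/|Z| = 1920/2021.4 = 0.9498.
Step 5 — Type: Im(Z) = -632.2 ⇒ leading (phase φ = -18.2°).

PF = 0.9498 (leading, φ = -18.2°)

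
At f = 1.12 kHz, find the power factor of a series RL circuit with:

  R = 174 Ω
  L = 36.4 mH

Step 1 — Angular frequency: ω = 2π·f = 2π·1120 = 7037 rad/s.
Step 2 — Component impedances:
  R: Z = R = 174 Ω
  L: Z = jωL = j·7037·0.0364 = 0 + j256.2 Ω
Step 3 — Series combination: Z_total = R + L = 174 + j256.2 Ω = 309.7∠55.8° Ω.
Step 4 — Power factor: PF = cos(φ) = Re(Z)/|Z| = 174/309.66 = 0.5619.
Step 5 — Type: Im(Z) = 256.2 ⇒ lagging (phase φ = 55.8°).

PF = 0.5619 (lagging, φ = 55.8°)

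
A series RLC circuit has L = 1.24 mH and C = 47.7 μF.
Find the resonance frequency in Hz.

Step 1 — Resonance condition Im(Z)=0 gives ω₀ = 1/√(LC).
Step 2 — ω₀ = 1/√(0.00124·4.77e-05) = 4112 rad/s.
Step 3 — f₀ = ω₀/(2π) = 654.4 Hz.

f₀ = 654.4 Hz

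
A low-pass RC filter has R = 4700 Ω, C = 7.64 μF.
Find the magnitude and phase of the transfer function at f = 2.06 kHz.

Step 1 — Angular frequency: ω = 2π·2060 = 1.294e+04 rad/s.
Step 2 — Transfer function: H(jω) = 1/(1 + jωRC).
Step 3 — Denominator: 1 + jωRC = 1 + j·1.294e+04·4700·7.64e-06 = 1 + j464.8.
Step 4 — H = 4.629e-06 - j0.002152.
Step 5 — Magnitude: |H| = 0.002152 (-53.3 dB); phase: φ = -89.9°.

|H| = 0.002152 (-53.3 dB), φ = -89.9°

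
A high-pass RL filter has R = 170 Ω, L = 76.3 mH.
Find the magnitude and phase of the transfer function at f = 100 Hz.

Step 1 — Angular frequency: ω = 2π·100 = 628.3 rad/s.
Step 2 — Transfer function: H(jω) = jωL/(R + jωL).
Step 3 — Numerator jωL = j·47.94; denominator R + jωL = 170 + j47.94.
Step 4 — H = 0.07367 + j0.2612.
Step 5 — Magnitude: |H| = 0.2714 (-11.3 dB); phase: φ = 74.3°.

|H| = 0.2714 (-11.3 dB), φ = 74.3°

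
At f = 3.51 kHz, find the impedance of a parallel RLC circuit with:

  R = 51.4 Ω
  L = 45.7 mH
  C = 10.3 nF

Step 1 — Angular frequency: ω = 2π·f = 2π·3510 = 2.205e+04 rad/s.
Step 2 — Component impedances:
  R: Z = R = 51.4 Ω
  L: Z = jωL = j·2.205e+04·0.0457 = 0 + j1008 Ω
  C: Z = 1/(jωC) = -j/(ω·C) = 0 - j4402 Ω
Step 3 — Parallel combination: 1/Z_total = 1/R + 1/L + 1/C; Z_total = 51.32 + j2.018 Ω = 51.36∠2.3° Ω.

Z = 51.32 + j2.018 Ω = 51.36∠2.3° Ω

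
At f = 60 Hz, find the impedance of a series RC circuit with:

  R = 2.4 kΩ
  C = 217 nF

Step 1 — Angular frequency: ω = 2π·f = 2π·60 = 377 rad/s.
Step 2 — Component impedances:
  R: Z = R = 2400 Ω
  C: Z = 1/(jωC) = -j/(ω·C) = 0 - j1.222e+04 Ω
Step 3 — Series combination: Z_total = R + C = 2400 - j1.222e+04 Ω = 1.246e+04∠-78.9° Ω.

Z = 2400 - j1.222e+04 Ω = 1.246e+04∠-78.9° Ω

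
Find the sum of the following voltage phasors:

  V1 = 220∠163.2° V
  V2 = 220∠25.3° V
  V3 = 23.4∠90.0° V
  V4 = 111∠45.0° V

Step 1 — Convert each phasor to rectangular form:
  V1 = 220·(cos(163.2°) + j·sin(163.2°)) = -210.6 + j63.59 V
  V2 = 220·(cos(25.3°) + j·sin(25.3°)) = 198.9 + j94.02 V
  V3 = 23.4·(cos(90.0°) + j·sin(90.0°)) = 0 + j23.4 V
  V4 = 111·(cos(45.0°) + j·sin(45.0°)) = 78.49 + j78.49 V
Step 2 — Sum components: V_total = 66.78 + j259.5 V.
Step 3 — Convert to polar: |V_total| = 267.9 V, ∠V_total = 75.6°.

V_total = 267.9∠75.6° V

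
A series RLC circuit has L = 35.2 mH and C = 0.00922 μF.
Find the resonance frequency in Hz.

Step 1 — Resonance condition Im(Z)=0 gives ω₀ = 1/√(LC).
Step 2 — ω₀ = 1/√(0.0352·9.22e-09) = 5.551e+04 rad/s.
Step 3 — f₀ = ω₀/(2π) = 8835 Hz.

f₀ = 8835 Hz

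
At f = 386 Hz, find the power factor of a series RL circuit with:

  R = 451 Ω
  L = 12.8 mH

Step 1 — Angular frequency: ω = 2π·f = 2π·386 = 2425 rad/s.
Step 2 — Component impedances:
  R: Z = R = 451 Ω
  L: Z = jωL = j·2425·0.0128 = 0 + j31.04 Ω
Step 3 — Series combination: Z_total = R + L = 451 + j31.04 Ω = 452.1∠3.9° Ω.
Step 4 — Power factor: PF = cos(φ) = Re(Z)/|Z| = 451/452.1 = 0.9976.
Step 5 — Type: Im(Z) = 31.04 ⇒ lagging (phase φ = 3.9°).

PF = 0.9976 (lagging, φ = 3.9°)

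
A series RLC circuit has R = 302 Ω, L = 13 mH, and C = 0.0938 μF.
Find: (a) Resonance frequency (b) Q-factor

Step 1 — Resonance condition Im(Z)=0 gives ω₀ = 1/√(LC).
Step 2 — ω₀ = 1/√(0.013·9.38e-08) = 2.864e+04 rad/s.
Step 3 — f₀ = ω₀/(2π) = 4558 Hz.
Step 4 — Series Q: Q = ω₀L/R = 2.864e+04·0.013/302 = 1.233.

(a) f₀ = 4558 Hz  (b) Q = 1.233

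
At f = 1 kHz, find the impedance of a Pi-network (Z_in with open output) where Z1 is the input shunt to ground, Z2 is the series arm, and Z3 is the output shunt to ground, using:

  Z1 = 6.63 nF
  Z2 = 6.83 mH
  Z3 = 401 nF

Step 1 — Angular frequency: ω = 2π·f = 2π·1000 = 6283 rad/s.
Step 2 — Component impedances:
  Z1: Z = 1/(jωC) = -j/(ω·C) = 0 - j2.401e+04 Ω
  Z2: Z = jωL = j·6283·0.00683 = 0 + j42.91 Ω
  Z3: Z = 1/(jωC) = -j/(ω·C) = 0 - j396.9 Ω
Step 3 — With open output, the series arm Z2 and the output shunt Z3 appear in series to ground: Z2 + Z3 = 0 - j354 Ω.
Step 4 — Parallel with input shunt Z1: Z_in = Z1 || (Z2 + Z3) = 0 - j348.8 Ω = 348.8∠-90.0° Ω.

Z = 0 - j348.8 Ω = 348.8∠-90.0° Ω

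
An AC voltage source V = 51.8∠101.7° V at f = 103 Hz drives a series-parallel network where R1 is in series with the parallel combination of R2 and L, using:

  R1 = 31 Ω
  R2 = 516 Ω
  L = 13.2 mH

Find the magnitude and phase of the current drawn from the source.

Step 1 — Angular frequency: ω = 2π·f = 2π·103 = 647.2 rad/s.
Step 2 — Component impedances:
  R1: Z = R = 31 Ω
  R2: Z = R = 516 Ω
  L: Z = jωL = j·647.2·0.0132 = 0 + j8.543 Ω
Step 3 — Parallel branch: R2 || L = 1/(1/R2 + 1/L) = 0.1414 + j8.54 Ω.
Step 4 — Series with R1: Z_total = R1 + (R2 || L) = 31.14 + j8.54 Ω = 32.29∠15.3° Ω.
Step 5 — Source phasor: V = 51.8∠101.7° V = -10.5 + j50.72 V.
Step 6 — Ohm's law: I = V / Z_total = (-10.5 + j50.72) / (31.14 + j8.54) = 0.1017 + j1.601 A.
Step 7 — Convert to polar: |I| = 1.604 A, ∠I = 86.4°.

I = 1.604∠86.4° A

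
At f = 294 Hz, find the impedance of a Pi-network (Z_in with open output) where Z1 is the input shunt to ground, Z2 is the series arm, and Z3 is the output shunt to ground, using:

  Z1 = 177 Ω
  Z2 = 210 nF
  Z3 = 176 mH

Step 1 — Angular frequency: ω = 2π·f = 2π·294 = 1847 rad/s.
Step 2 — Component impedances:
  Z1: Z = R = 177 Ω
  Z2: Z = 1/(jωC) = -j/(ω·C) = 0 - j2578 Ω
  Z3: Z = jωL = j·1847·0.176 = 0 + j325.1 Ω
Step 3 — With open output, the series arm Z2 and the output shunt Z3 appear in series to ground: Z2 + Z3 = 0 - j2253 Ω.
Step 4 — Parallel with input shunt Z1: Z_in = Z1 || (Z2 + Z3) = 175.9 - j13.82 Ω = 176.5∠-4.5° Ω.

Z = 175.9 - j13.82 Ω = 176.5∠-4.5° Ω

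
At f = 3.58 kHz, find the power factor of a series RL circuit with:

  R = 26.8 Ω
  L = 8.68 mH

Step 1 — Angular frequency: ω = 2π·f = 2π·3580 = 2.249e+04 rad/s.
Step 2 — Component impedances:
  R: Z = R = 26.8 Ω
  L: Z = jωL = j·2.249e+04·0.00868 = 0 + j195.2 Ω
Step 3 — Series combination: Z_total = R + L = 26.8 + j195.2 Ω = 197.1∠82.2° Ω.
Step 4 — Power factor: PF = cos(φ) = Re(Z)/|Z| = 26.8/197.1 = 0.136.
Step 5 — Type: Im(Z) = 195.2 ⇒ lagging (phase φ = 82.2°).

PF = 0.136 (lagging, φ = 82.2°)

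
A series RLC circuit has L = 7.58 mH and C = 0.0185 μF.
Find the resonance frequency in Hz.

Step 1 — Resonance condition Im(Z)=0 gives ω₀ = 1/√(LC).
Step 2 — ω₀ = 1/√(0.00758·1.85e-08) = 8.445e+04 rad/s.
Step 3 — f₀ = ω₀/(2π) = 1.344e+04 Hz.

f₀ = 1.344e+04 Hz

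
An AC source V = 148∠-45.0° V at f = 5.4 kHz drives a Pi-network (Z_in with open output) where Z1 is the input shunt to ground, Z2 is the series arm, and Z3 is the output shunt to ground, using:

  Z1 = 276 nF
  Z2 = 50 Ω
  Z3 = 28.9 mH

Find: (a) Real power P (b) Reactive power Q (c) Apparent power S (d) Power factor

Step 1 — Angular frequency: ω = 2π·f = 2π·5400 = 3.393e+04 rad/s.
Step 2 — Component impedances:
  Z1: Z = 1/(jωC) = -j/(ω·C) = 0 - j106.8 Ω
  Z2: Z = R = 50 Ω
  Z3: Z = jωL = j·3.393e+04·0.0289 = 0 + j980.6 Ω
Step 3 — With open output, the series arm Z2 and the output shunt Z3 appear in series to ground: Z2 + Z3 = 50 + j980.6 Ω.
Step 4 — Parallel with input shunt Z1: Z_in = Z1 || (Z2 + Z3) = 0.7444 - j119.8 Ω = 119.8∠-89.6° Ω.
Step 5 — Source phasor: V = 148∠-45.0° V = 104.7 - j104.7 V.
Step 6 — Current: I = V / Z = 0.879 + j0.8681 A = 1.235∠44.6° A.
Step 7 — Complex power: S = V·I* = 1.136 - j182.8 VA.
Step 8 — Real power: P = Re(S) = 1.136 W.
Step 9 — Reactive power: Q = Im(S) = -182.8 VAR.
Step 10 — Apparent power: |S| = 182.8 VA.
Step 11 — Power factor: PF = P/|S| = 0.006214 (leading).

(a) P = 1.136 W  (b) Q = -182.8 VAR  (c) S = 182.8 VA  (d) PF = 0.006214 (leading)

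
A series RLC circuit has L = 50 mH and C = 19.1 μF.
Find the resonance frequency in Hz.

Step 1 — Resonance condition Im(Z)=0 gives ω₀ = 1/√(LC).
Step 2 — ω₀ = 1/√(0.05·1.91e-05) = 1023 rad/s.
Step 3 — f₀ = ω₀/(2π) = 162.9 Hz.

f₀ = 162.9 Hz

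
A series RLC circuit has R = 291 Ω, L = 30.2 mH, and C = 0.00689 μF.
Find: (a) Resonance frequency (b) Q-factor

Step 1 — Resonance condition Im(Z)=0 gives ω₀ = 1/√(LC).
Step 2 — ω₀ = 1/√(0.0302·6.89e-09) = 6.932e+04 rad/s.
Step 3 — f₀ = ω₀/(2π) = 1.103e+04 Hz.
Step 4 — Series Q: Q = ω₀L/R = 6.932e+04·0.0302/291 = 7.195.

(a) f₀ = 1.103e+04 Hz  (b) Q = 7.195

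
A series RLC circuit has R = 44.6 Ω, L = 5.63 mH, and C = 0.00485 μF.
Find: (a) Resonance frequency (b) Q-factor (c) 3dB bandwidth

Step 1 — Resonance condition Im(Z)=0 gives ω₀ = 1/√(LC).
Step 2 — ω₀ = 1/√(0.00563·4.85e-09) = 1.914e+05 rad/s.
Step 3 — f₀ = ω₀/(2π) = 3.046e+04 Hz.
Step 4 — Series Q: Q = ω₀L/R = 1.914e+05·0.00563/44.6 = 24.16.
Step 5 — 3dB bandwidth: Δω = ω₀/Q = 7922 rad/s; BW = Δω/(2π) = 1261 Hz.

(a) f₀ = 3.046e+04 Hz  (b) Q = 24.16  (c) BW = 1261 Hz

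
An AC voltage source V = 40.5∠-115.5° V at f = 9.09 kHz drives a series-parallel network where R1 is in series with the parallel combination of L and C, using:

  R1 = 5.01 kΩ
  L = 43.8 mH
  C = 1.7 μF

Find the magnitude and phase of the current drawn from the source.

Step 1 — Angular frequency: ω = 2π·f = 2π·9090 = 5.711e+04 rad/s.
Step 2 — Component impedances:
  R1: Z = R = 5010 Ω
  L: Z = jωL = j·5.711e+04·0.0438 = 0 + j2502 Ω
  C: Z = 1/(jωC) = -j/(ω·C) = 0 - j10.3 Ω
Step 3 — Parallel branch: L || C = 1/(1/L + 1/C) = 0 - j10.34 Ω.
Step 4 — Series with R1: Z_total = R1 + (L || C) = 5010 - j10.34 Ω = 5010∠-0.1° Ω.
Step 5 — Source phasor: V = 40.5∠-115.5° V = -17.44 - j36.55 V.
Step 6 — Ohm's law: I = V / Z_total = (-17.44 - j36.55) / (5010 - j10.34) = -0.003465 - j0.007304 A.
Step 7 — Convert to polar: |I| = 0.008084 A, ∠I = -115.4°.

I = 0.008084∠-115.4° A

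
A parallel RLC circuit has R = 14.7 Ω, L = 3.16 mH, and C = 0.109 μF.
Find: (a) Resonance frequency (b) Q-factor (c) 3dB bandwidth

Step 1 — Resonance: ω₀ = 1/√(LC) = 1/√(0.00316·1.09e-07) = 5.388e+04 rad/s.
Step 2 — f₀ = ω₀/(2π) = 8576 Hz.
Step 3 — Parallel Q: Q = R/(ω₀L) = 14.7/(5.388e+04·0.00316) = 0.08634.
Step 4 — Bandwidth: Δω = ω₀/Q = 6.241e+05 rad/s; BW = Δω/(2π) = 9.933e+04 Hz.

(a) f₀ = 8576 Hz  (b) Q = 0.08634  (c) BW = 9.933e+04 Hz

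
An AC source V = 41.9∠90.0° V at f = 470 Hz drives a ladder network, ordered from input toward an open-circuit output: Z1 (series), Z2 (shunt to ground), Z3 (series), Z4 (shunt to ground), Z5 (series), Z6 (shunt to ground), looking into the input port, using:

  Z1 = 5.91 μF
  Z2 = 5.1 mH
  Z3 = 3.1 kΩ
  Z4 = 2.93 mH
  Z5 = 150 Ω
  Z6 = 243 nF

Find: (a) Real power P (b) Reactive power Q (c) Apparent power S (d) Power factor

Step 1 — Angular frequency: ω = 2π·f = 2π·470 = 2953 rad/s.
Step 2 — Component impedances:
  Z1: Z = 1/(jωC) = -j/(ω·C) = 0 - j57.3 Ω
  Z2: Z = jωL = j·2953·0.0051 = 0 + j15.06 Ω
  Z3: Z = R = 3100 Ω
  Z4: Z = jωL = j·2953·0.00293 = 0 + j8.653 Ω
  Z5: Z = R = 150 Ω
  Z6: Z = 1/(jωC) = -j/(ω·C) = 0 - j1394 Ω
Step 3 — Ladder network (open output): work backward from the far end, alternating series and parallel combinations. Z_in = 0.07317 - j42.24 Ω = 42.24∠-89.9° Ω.
Step 4 — Source phasor: V = 41.9∠90.0° V = 0 + j41.9 V.
Step 5 — Current: I = V / Z = -0.992 + j0.001718 A = 0.992∠179.9° A.
Step 6 — Complex power: S = V·I* = 0.072 - j41.57 VA.
Step 7 — Real power: P = Re(S) = 0.072 W.
Step 8 — Reactive power: Q = Im(S) = -41.57 VAR.
Step 9 — Apparent power: |S| = 41.57 VA.
Step 10 — Power factor: PF = P/|S| = 0.001732 (leading).

(a) P = 0.072 W  (b) Q = -41.57 VAR  (c) S = 41.57 VA  (d) PF = 0.001732 (leading)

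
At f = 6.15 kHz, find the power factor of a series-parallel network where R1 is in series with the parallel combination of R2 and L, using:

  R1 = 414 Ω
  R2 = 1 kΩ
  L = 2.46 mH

Step 1 — Angular frequency: ω = 2π·f = 2π·6150 = 3.864e+04 rad/s.
Step 2 — Component impedances:
  R1: Z = R = 414 Ω
  R2: Z = R = 1000 Ω
  L: Z = jωL = j·3.864e+04·0.00246 = 0 + j95.06 Ω
Step 3 — Parallel branch: R2 || L = 1/(1/R2 + 1/L) = 8.955 + j94.21 Ω.
Step 4 — Series with R1: Z_total = R1 + (R2 || L) = 423 + j94.21 Ω = 433.3∠12.6° Ω.
Step 5 — Power factor: PF = cos(φ) = Re(Z)/|Z| = 422.96/433.32 = 0.9761.
Step 6 — Type: Im(Z) = 94.21 ⇒ lagging (phase φ = 12.6°).

PF = 0.9761 (lagging, φ = 12.6°)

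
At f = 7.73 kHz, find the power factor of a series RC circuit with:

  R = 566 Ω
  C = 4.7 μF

Step 1 — Angular frequency: ω = 2π·f = 2π·7730 = 4.857e+04 rad/s.
Step 2 — Component impedances:
  R: Z = R = 566 Ω
  C: Z = 1/(jωC) = -j/(ω·C) = 0 - j4.381 Ω
Step 3 — Series combination: Z_total = R + C = 566 - j4.381 Ω = 566∠-0.4° Ω.
Step 4 — Power factor: PF = cos(φ) = Re(Z)/|Z| = 566/566 = 1.
Step 5 — Type: Im(Z) = -4.381 ⇒ leading (phase φ = -0.4°).

PF = 1 (leading, φ = -0.4°)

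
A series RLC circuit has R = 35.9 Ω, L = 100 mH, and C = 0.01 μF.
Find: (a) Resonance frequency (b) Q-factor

Step 1 — Resonance condition Im(Z)=0 gives ω₀ = 1/√(LC).
Step 2 — ω₀ = 1/√(0.1·1e-08) = 3.162e+04 rad/s.
Step 3 — f₀ = ω₀/(2π) = 5033 Hz.
Step 4 — Series Q: Q = ω₀L/R = 3.162e+04·0.1/35.9 = 88.09.

(a) f₀ = 5033 Hz  (b) Q = 88.09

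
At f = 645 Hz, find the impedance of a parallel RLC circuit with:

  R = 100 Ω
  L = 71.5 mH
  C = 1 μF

Step 1 — Angular frequency: ω = 2π·f = 2π·645 = 4053 rad/s.
Step 2 — Component impedances:
  R: Z = R = 100 Ω
  L: Z = jωL = j·4053·0.0715 = 0 + j289.8 Ω
  C: Z = 1/(jωC) = -j/(ω·C) = 0 - j246.8 Ω
Step 3 — Parallel combination: 1/Z_total = 1/R + 1/L + 1/C; Z_total = 99.64 - j5.994 Ω = 99.82∠-3.4° Ω.

Z = 99.64 - j5.994 Ω = 99.82∠-3.4° Ω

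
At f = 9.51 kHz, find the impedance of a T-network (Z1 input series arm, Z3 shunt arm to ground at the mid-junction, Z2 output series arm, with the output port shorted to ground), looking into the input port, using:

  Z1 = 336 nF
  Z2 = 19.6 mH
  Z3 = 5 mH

Step 1 — Angular frequency: ω = 2π·f = 2π·9510 = 5.975e+04 rad/s.
Step 2 — Component impedances:
  Z1: Z = 1/(jωC) = -j/(ω·C) = 0 - j49.81 Ω
  Z2: Z = jωL = j·5.975e+04·0.0196 = 0 + j1171 Ω
  Z3: Z = jωL = j·5.975e+04·0.005 = 0 + j298.8 Ω
Step 3 — With the output port shorted to ground, the output series arm Z2 runs from the junction to ground; the shunt arm Z3 also runs from the junction to ground. They appear in parallel: Z3 || Z2 = 0 + j238 Ω.
Step 4 — Series with input arm Z1: Z_in = Z1 + (Z3 || Z2) = 0 + j188.2 Ω = 188.2∠90.0° Ω.

Z = 0 + j188.2 Ω = 188.2∠90.0° Ω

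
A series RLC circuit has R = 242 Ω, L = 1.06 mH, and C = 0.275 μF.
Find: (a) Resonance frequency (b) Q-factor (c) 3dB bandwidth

Step 1 — Resonance condition Im(Z)=0 gives ω₀ = 1/√(LC).
Step 2 — ω₀ = 1/√(0.00106·2.75e-07) = 5.857e+04 rad/s.
Step 3 — f₀ = ω₀/(2π) = 9322 Hz.
Step 4 — Series Q: Q = ω₀L/R = 5.857e+04·0.00106/242 = 0.2565.
Step 5 — 3dB bandwidth: Δω = ω₀/Q = 2.283e+05 rad/s; BW = Δω/(2π) = 3.634e+04 Hz.

(a) f₀ = 9322 Hz  (b) Q = 0.2565  (c) BW = 3.634e+04 Hz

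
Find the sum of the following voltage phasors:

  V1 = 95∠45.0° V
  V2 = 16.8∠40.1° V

Step 1 — Convert each phasor to rectangular form:
  V1 = 95·(cos(45.0°) + j·sin(45.0°)) = 67.18 + j67.18 V
  V2 = 16.8·(cos(40.1°) + j·sin(40.1°)) = 12.85 + j10.82 V
Step 2 — Sum components: V_total = 80.03 + j78 V.
Step 3 — Convert to polar: |V_total| = 111.7 V, ∠V_total = 44.3°.

V_total = 111.7∠44.3° V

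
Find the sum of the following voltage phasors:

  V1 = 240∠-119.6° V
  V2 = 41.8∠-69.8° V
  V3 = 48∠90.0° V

Step 1 — Convert each phasor to rectangular form:
  V1 = 240·(cos(-119.6°) + j·sin(-119.6°)) = -118.5 - j208.7 V
  V2 = 41.8·(cos(-69.8°) + j·sin(-69.8°)) = 14.43 - j39.23 V
  V3 = 48·(cos(90.0°) + j·sin(90.0°)) = 0 + j48 V
Step 2 — Sum components: V_total = -104.1 - j199.9 V.
Step 3 — Convert to polar: |V_total| = 225.4 V, ∠V_total = -117.5°.

V_total = 225.4∠-117.5° V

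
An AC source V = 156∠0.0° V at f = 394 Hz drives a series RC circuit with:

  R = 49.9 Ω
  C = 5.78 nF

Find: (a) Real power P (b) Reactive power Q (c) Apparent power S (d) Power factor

Step 1 — Angular frequency: ω = 2π·f = 2π·394 = 2476 rad/s.
Step 2 — Component impedances:
  R: Z = R = 49.9 Ω
  C: Z = 1/(jωC) = -j/(ω·C) = 0 - j6.989e+04 Ω
Step 3 — Series combination: Z_total = R + C = 49.9 - j6.989e+04 Ω = 6.989e+04∠-90.0° Ω.
Step 4 — Source phasor: V = 156∠0.0° V = 156 V.
Step 5 — Current: I = V / Z = 1.594e-06 + j0.002232 A = 0.002232∠90.0° A.
Step 6 — Complex power: S = V·I* = 0.0002486 - j0.3482 VA.
Step 7 — Real power: P = Re(S) = 0.0002486 W.
Step 8 — Reactive power: Q = Im(S) = -0.3482 VAR.
Step 9 — Apparent power: |S| = 0.3482 VA.
Step 10 — Power factor: PF = P/|S| = 0.000714 (leading).

(a) P = 0.0002486 W  (b) Q = -0.3482 VAR  (c) S = 0.3482 VA  (d) PF = 0.000714 (leading)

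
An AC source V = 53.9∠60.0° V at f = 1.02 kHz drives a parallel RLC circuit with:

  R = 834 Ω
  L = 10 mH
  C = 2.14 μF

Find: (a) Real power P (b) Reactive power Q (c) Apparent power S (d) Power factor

Step 1 — Angular frequency: ω = 2π·f = 2π·1020 = 6409 rad/s.
Step 2 — Component impedances:
  R: Z = R = 834 Ω
  L: Z = jωL = j·6409·0.01 = 0 + j64.09 Ω
  C: Z = 1/(jωC) = -j/(ω·C) = 0 - j72.91 Ω
Step 3 — Parallel combination: 1/Z_total = 1/R + 1/L + 1/C; Z_total = 239.6 + j377.4 Ω = 447∠57.6° Ω.
Step 4 — Source phasor: V = 53.9∠60.0° V = 26.95 + j46.68 V.
Step 5 — Current: I = V / Z = 0.1205 + j0.005075 A = 0.1206∠2.4° A.
Step 6 — Complex power: S = V·I* = 3.483 + j5.486 VA.
Step 7 — Real power: P = Re(S) = 3.483 W.
Step 8 — Reactive power: Q = Im(S) = 5.486 VAR.
Step 9 — Apparent power: |S| = 6.499 VA.
Step 10 — Power factor: PF = P/|S| = 0.536 (lagging).

(a) P = 3.483 W  (b) Q = 5.486 VAR  (c) S = 6.499 VA  (d) PF = 0.536 (lagging)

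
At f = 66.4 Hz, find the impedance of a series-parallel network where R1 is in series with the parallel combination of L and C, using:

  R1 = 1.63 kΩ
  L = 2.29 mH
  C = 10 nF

Step 1 — Angular frequency: ω = 2π·f = 2π·66.4 = 417.2 rad/s.
Step 2 — Component impedances:
  R1: Z = R = 1630 Ω
  L: Z = jωL = j·417.2·0.00229 = 0 + j0.9554 Ω
  C: Z = 1/(jωC) = -j/(ω·C) = 0 - j2.397e+05 Ω
Step 3 — Parallel branch: L || C = 1/(1/L + 1/C) = 0 + j0.9554 Ω.
Step 4 — Series with R1: Z_total = R1 + (L || C) = 1630 + j0.9554 Ω = 1630∠0.0° Ω.

Z = 1630 + j0.9554 Ω = 1630∠0.0° Ω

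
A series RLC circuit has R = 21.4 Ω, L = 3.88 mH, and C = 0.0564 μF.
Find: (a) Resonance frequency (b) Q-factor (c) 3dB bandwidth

Step 1 — Resonance: ω₀ = 1/√(LC) = 1/√(0.00388·5.64e-08) = 6.76e+04 rad/s.
Step 2 — f₀ = ω₀/(2π) = 1.076e+04 Hz.
Step 3 — Series Q: Q = ω₀L/R = 6.76e+04·0.00388/21.4 = 12.26.
Step 4 — Bandwidth: Δω = ω₀/Q = 5515 rad/s; BW = Δω/(2π) = 877.8 Hz.

(a) f₀ = 1.076e+04 Hz  (b) Q = 12.26  (c) BW = 877.8 Hz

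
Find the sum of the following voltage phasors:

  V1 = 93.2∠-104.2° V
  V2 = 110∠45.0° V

Step 1 — Convert each phasor to rectangular form:
  V1 = 93.2·(cos(-104.2°) + j·sin(-104.2°)) = -22.86 - j90.35 V
  V2 = 110·(cos(45.0°) + j·sin(45.0°)) = 77.78 + j77.78 V
Step 2 — Sum components: V_total = 54.92 - j12.57 V.
Step 3 — Convert to polar: |V_total| = 56.34 V, ∠V_total = -12.9°.

V_total = 56.34∠-12.9° V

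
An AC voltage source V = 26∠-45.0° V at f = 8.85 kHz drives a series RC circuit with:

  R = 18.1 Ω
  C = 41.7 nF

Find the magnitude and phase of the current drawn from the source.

Step 1 — Angular frequency: ω = 2π·f = 2π·8850 = 5.561e+04 rad/s.
Step 2 — Component impedances:
  R: Z = R = 18.1 Ω
  C: Z = 1/(jωC) = -j/(ω·C) = 0 - j431.3 Ω
Step 3 — Series combination: Z_total = R + C = 18.1 - j431.3 Ω = 431.6∠-87.6° Ω.
Step 4 — Source phasor: V = 26∠-45.0° V = 18.38 - j18.38 V.
Step 5 — Ohm's law: I = V / Z_total = (18.38 - j18.38) / (18.1 - j431.3) = 0.04434 + j0.04077 A.
Step 6 — Convert to polar: |I| = 0.06024 A, ∠I = 42.6°.

I = 0.06024∠42.6° A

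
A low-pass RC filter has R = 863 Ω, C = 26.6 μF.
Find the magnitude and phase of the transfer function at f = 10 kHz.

Step 1 — Angular frequency: ω = 2π·1e+04 = 6.283e+04 rad/s.
Step 2 — Transfer function: H(jω) = 1/(1 + jωRC).
Step 3 — Denominator: 1 + jωRC = 1 + j·6.283e+04·863·2.66e-05 = 1 + j1442.
Step 4 — H = 4.807e-07 - j0.0006933.
Step 5 — Magnitude: |H| = 0.0006933 (-63.2 dB); phase: φ = -90.0°.

|H| = 0.0006933 (-63.2 dB), φ = -90.0°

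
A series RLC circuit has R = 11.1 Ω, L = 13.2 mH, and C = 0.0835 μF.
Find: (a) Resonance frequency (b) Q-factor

Step 1 — Resonance condition Im(Z)=0 gives ω₀ = 1/√(LC).
Step 2 — ω₀ = 1/√(0.0132·8.35e-08) = 3.012e+04 rad/s.
Step 3 — f₀ = ω₀/(2π) = 4794 Hz.
Step 4 — Series Q: Q = ω₀L/R = 3.012e+04·0.0132/11.1 = 35.82.

(a) f₀ = 4794 Hz  (b) Q = 35.82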